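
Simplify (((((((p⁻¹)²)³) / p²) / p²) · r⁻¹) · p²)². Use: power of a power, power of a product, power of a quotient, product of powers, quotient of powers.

(((((((p⁻¹)²)³) / p²) / p²) · r⁻¹) · p²)²
= (((((((p⁻¹)²)³) / p²) / p²) · r⁻¹)²) · ((p²)²)    [power of a product]
= (((((((p⁻¹)²)³) / p²) / p²)²) · ((r⁻¹)²)) · ((p²)²)    [power of a product]
= (((((((p⁻¹)²)³) / p²)²) / ((p²)²)) · ((r⁻¹)²)) · ((p²)²)    [power of a quotient]
= (((((((p⁻¹)²)³)²) / ((p²)²)) / ((p²)²)) · ((r⁻¹)²)) · ((p²)²)    [power of a quotient]
= ((((((p⁻¹)²)⁶) / ((p²)²)) / ((p²)²)) · ((r⁻¹)²)) · ((p²)²)    [power of a power]
= (((((p⁻¹)¹²) / ((p²)²)) / ((p²)²)) · ((r⁻¹)²)) · ((p²)²)    [power of a power]
= (((p⁻¹² / ((p²)²)) / ((p²)²)) · ((r⁻¹)²)) · ((p²)²)    [power of a power]
= (((p⁻¹² / p⁴) / ((p²)²)) · ((r⁻¹)²)) · ((p²)²)    [power of a power]
= ((p⁻¹⁶ / ((p²)²)) · ((r⁻¹)²)) · ((p²)²)    [quotient of powers]
= ((p⁻¹⁶ / p⁴) · ((r⁻¹)²)) · ((p²)²)    [power of a power]
= (p⁻²⁰ · ((r⁻¹)²)) · ((p²)²)    [quotient of powers]
= (p⁻²⁰ · r⁻²) · ((p²)²)    [power of a power]
= (p⁻²⁰ · r⁻²) · p⁴    [power of a power]
= p⁻¹⁶·r⁻²    [product of powers]

p⁻¹⁶·r⁻²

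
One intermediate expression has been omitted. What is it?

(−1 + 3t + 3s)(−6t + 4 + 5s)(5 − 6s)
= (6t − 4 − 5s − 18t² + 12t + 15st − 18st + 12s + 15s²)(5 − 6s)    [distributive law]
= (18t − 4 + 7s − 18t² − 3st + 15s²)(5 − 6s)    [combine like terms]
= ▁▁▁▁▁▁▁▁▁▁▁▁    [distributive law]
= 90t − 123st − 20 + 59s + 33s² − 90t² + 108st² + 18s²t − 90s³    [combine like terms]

By distributive law:

90t − 108st − 20 + 24s + 35s − 42s² − 90t² + 108st² − 15st + 18s²t + 75s² − 90s³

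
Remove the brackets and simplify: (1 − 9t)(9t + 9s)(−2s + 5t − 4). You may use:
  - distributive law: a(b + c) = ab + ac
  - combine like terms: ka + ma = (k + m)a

351st + 369t^2 − 36t − 18s^2 − 36s − 243st^2 − 405t^3 + 162s^2t

(1 − 9t)(9t + 9s)(−2s + 5t − 4)
= (9t + 9s − 81t^2 − 81st)(−2s + 5t − 4)    [distributive law]
= −18st + 45t^2 − 36t − 18s^2 + 45st − 36s + 162st^2 − 405t^3 + 324t^2 + 162s^2t − 405st^2 + 324st    [distributive law]
= 351st + 369t^2 − 36t − 18s^2 − 36s − 243st^2 − 405t^3 + 162s^2t    [combine like terms]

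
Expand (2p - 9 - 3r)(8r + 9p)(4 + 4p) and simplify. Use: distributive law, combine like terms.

-332pr - 44p^2r - 252p^2 + 72p^3 - 288r - 324p - 96r^2 - 96pr^2

(2p - 9 - 3r)(8r + 9p)(4 + 4p)
= (16pr + 18p^2 - 72r - 81p - 24r^2 - 27pr)(4 + 4p)    [distributive law]
= (-11pr + 18p^2 - 72r - 81p - 24r^2)(4 + 4p)    [combine like terms]
= -44pr - 44p^2r + 72p^2 + 72p^3 - 288r - 288pr - 324p - 324p^2 - 96r^2 - 96pr^2    [distributive law]
= -332pr - 44p^2r - 252p^2 + 72p^3 - 288r - 324p - 96r^2 - 96pr^2    [combine like terms]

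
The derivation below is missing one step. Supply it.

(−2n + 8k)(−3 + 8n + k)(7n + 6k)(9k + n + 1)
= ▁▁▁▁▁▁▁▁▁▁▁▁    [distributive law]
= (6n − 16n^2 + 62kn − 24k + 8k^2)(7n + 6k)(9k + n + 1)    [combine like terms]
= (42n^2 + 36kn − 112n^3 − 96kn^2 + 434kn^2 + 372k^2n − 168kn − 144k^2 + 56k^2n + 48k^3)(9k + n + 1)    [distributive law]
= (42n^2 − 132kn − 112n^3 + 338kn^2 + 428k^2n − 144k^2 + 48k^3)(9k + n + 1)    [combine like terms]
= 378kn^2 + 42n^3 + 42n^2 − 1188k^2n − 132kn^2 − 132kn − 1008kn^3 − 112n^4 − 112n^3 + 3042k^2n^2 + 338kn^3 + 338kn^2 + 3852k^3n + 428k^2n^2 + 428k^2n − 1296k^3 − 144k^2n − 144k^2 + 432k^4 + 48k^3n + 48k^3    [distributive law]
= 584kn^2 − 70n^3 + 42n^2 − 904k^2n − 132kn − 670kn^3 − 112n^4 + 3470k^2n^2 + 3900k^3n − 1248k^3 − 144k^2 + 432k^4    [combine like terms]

After distributive law, the bracketed line is:

(6n − 16n^2 − 2kn − 24k + 64kn + 8k^2)(7n + 6k)(9k + n + 1)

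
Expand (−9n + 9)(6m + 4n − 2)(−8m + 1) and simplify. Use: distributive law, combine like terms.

(−9n + 9)(6m + 4n − 2)(−8m + 1)
= (−54mn − 36n² + 18n + 54m + 36n − 18)(−8m + 1)    [distributive law]
= (−54mn − 36n² + 54n + 54m − 18)(−8m + 1)    [combine like terms]
= 432m²n − 54mn + 288mn² − 36n² − 432mn + 54n − 432m² + 54m + 144m − 18    [distributive law]
= 432m²n − 486mn + 288mn² − 36n² + 54n − 432m² + 198m − 18    [combine like terms]

432m²n − 486mn + 288mn² − 36n² + 54n − 432m² + 198m − 18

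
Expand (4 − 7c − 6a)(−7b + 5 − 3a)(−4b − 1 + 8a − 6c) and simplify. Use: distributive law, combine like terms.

(4 − 7c − 6a)(−7b + 5 − 3a)(−4b − 1 + 8a − 6c)
= (−28b + 20 − 12a + 49bc − 35c + 21ac + 42ab − 30a + 18a^2)(−4b − 1 + 8a − 6c)    [distributive law]
= (−28b + 20 − 42a + 49bc − 35c + 21ac + 42ab + 18a^2)(−4b − 1 + 8a − 6c)    [combine like terms]
= 112b^2 + 28b − 224ab + 168bc − 80b − 20 + 160a − 120c + 168ab + 42a − 336a^2 + 252ac − 196b^2c − 49bc + 392abc − 294bc^2 + 140bc + 35c − 280ac + 210c^2 − 84abc − 21ac + 168a^2c − 126ac^2 − 168ab^2 − 42ab + 336a^2b − 252abc − 72a^2b − 18a^2 + 144a^3 − 108a^2c    [distributive law]
= 112b^2 − 52b − 98ab + 259bc − 20 + 202a − 85c − 354a^2 − 49ac − 196b^2c + 56abc − 294bc^2 + 210c^2 + 60a^2c − 126ac^2 − 168ab^2 + 264a^2b + 144a^3    [combine like terms]

112b^2 − 52b − 98ab + 259bc − 20 + 202a − 85c − 354a^2 − 49ac − 196b^2c + 56abc − 294bc^2 + 210c^2 + 60a^2c − 126ac^2 − 168ab^2 + 264a^2b + 144a^3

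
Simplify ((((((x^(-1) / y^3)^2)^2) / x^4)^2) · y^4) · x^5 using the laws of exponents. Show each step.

x^(-11)y^(-20)

((((((x^(-1) / y^3)^2)^2) / x^4)^2) · y^4) · x^5
= ((((((x^(-1) / y^3)^2)^2)^2) / ((x^4)^2)) · y^4) · x^5    [power of a quotient]
= (((((x^(-1) / y^3)^2)^4) / ((x^4)^2)) · y^4) · x^5    [power of a power]
= ((((x^(-1) / y^3)^8) / ((x^4)^2)) · y^4) · x^5    [power of a power]
= (((((x^(-1))^8) / ((y^3)^8)) / ((x^4)^2)) · y^4) · x^5    [power of a quotient]
= (((x^(-8) / ((y^3)^8)) / ((x^4)^2)) · y^4) · x^5    [power of a power]
= (((x^(-8) / y^24) / ((x^4)^2)) · y^4) · x^5    [power of a power]
= (((x^(-8) / y^24) / x^8) · y^4) · x^5    [power of a power]
= x^(-11)y^(-20)    [quotient of powers; product of powers]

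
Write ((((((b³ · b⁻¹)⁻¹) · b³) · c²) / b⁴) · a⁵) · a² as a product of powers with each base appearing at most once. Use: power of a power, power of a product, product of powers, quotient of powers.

a⁷b⁻³c²

((((((b³ · b⁻¹)⁻¹) · b³) · c²) / b⁴) · a⁵) · a²
= (((((((b³)⁻¹) · ((b⁻¹)⁻¹)) · b³) · c²) / b⁴) · a⁵) · a²    [power of a product]
= (((((b⁻³ · ((b⁻¹)⁻¹)) · b³) · c²) / b⁴) · a⁵) · a²    [power of a power]
= (((((b⁻³ · b) · b³) · c²) / b⁴) · a⁵) · a²    [power of a power]
= ((((b⁻² · b³) · c²) / b⁴) · a⁵) · a²    [product of powers]
= (((b · c²) / b⁴) · a⁵) · a²    [product of powers]
= a⁷b⁻³c²    [quotient of powers; product of powers]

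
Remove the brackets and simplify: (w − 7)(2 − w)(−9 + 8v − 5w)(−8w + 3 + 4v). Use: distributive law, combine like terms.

(w − 7)(2 − w)(−9 + 8v − 5w)(−8w + 3 + 4v)
= (2w − w^2 − 14 + 7w)(−9 + 8v − 5w)(−8w + 3 + 4v)    [distributive law]
= (9w − w^2 − 14)(−9 + 8v − 5w)(−8w + 3 + 4v)    [combine like terms]
= (−81w + 72vw − 45w^2 + 9w^2 − 8vw^2 + 5w^3 + 126 − 112v + 70w)(−8w + 3 + 4v)    [distributive law]
= (−11w + 72vw − 36w^2 − 8vw^2 + 5w^3 + 126 − 112v)(−8w + 3 + 4v)    [combine like terms]
= 88w^2 − 33w − 44vw − 576vw^2 + 216vw + 288v^2w + 288w^3 − 108w^2 − 144vw^2 + 64vw^3 − 24vw^2 − 32v^2w^2 − 40w^4 + 15w^3 + 20vw^3 − 1008w + 378 + 504v + 896vw − 336v − 448v^2    [distributive law]
= −20w^2 − 1041w + 1068vw − 744vw^2 + 288v^2w + 303w^3 + 84vw^3 − 32v^2w^2 − 40w^4 + 378 + 168v − 448v^2    [combine like terms]

−20w^2 − 1041w + 1068vw − 744vw^2 + 288v^2w + 303w^3 + 84vw^3 − 32v^2w^2 − 40w^4 + 378 + 168v − 448v^2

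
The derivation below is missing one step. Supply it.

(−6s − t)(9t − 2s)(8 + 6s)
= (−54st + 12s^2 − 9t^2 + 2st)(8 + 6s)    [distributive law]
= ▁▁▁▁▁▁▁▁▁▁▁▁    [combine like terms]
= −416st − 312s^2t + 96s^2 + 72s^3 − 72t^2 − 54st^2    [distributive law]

Applying combine like terms to the line above:

(−52st + 12s^2 − 9t^2)(8 + 6s)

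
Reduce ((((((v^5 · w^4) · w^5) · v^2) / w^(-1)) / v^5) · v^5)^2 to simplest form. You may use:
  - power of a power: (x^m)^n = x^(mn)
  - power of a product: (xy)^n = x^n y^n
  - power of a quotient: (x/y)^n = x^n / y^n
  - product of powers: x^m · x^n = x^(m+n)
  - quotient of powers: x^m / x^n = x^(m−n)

v^14w^20

((((((v^5 · w^4) · w^5) · v^2) / w^(-1)) / v^5) · v^5)^2
= ((((((v^5 · w^4) · w^5) · v^2) / w^(-1)) / v^5)^2) · ((v^5)^2)    [power of a product]
= ((((((v^5 · w^4) · w^5) · v^2) / w^(-1))^2) / ((v^5)^2)) · ((v^5)^2)    [power of a quotient]
= ((((((v^5 · w^4) · w^5) · v^2)^2) / ((w^(-1))^2)) / ((v^5)^2)) · ((v^5)^2)    [power of a quotient]
= ((((((v^5 · w^4) · w^5)^2) · ((v^2)^2)) / ((w^(-1))^2)) / ((v^5)^2)) · ((v^5)^2)    [power of a product]
= ((((((v^5 · w^4)^2) · ((w^5)^2)) · ((v^2)^2)) / ((w^(-1))^2)) / ((v^5)^2)) · ((v^5)^2)    [power of a product]
= (((((((v^5)^2) · ((w^4)^2)) · ((w^5)^2)) · ((v^2)^2)) / ((w^(-1))^2)) / ((v^5)^2)) · ((v^5)^2)    [power of a product]
= (((((v^10 · ((w^4)^2)) · ((w^5)^2)) · ((v^2)^2)) / ((w^(-1))^2)) / ((v^5)^2)) · ((v^5)^2)    [power of a power]
= (((((v^10 · w^8) · ((w^5)^2)) · ((v^2)^2)) / ((w^(-1))^2)) / ((v^5)^2)) · ((v^5)^2)    [power of a power]
= (((((v^10 · w^8) · w^10) · ((v^2)^2)) / ((w^(-1))^2)) / ((v^5)^2)) · ((v^5)^2)    [power of a power]
= (((((v^10 · w^8) · w^10) · v^4) / ((w^(-1))^2)) / ((v^5)^2)) · ((v^5)^2)    [power of a power]
= (((((v^10 · w^8) · w^10) · v^4) / w^(-2)) / ((v^5)^2)) · ((v^5)^2)    [power of a power]
= (((((v^10 · w^8) · w^10) · v^4) / w^(-2)) / v^10) · ((v^5)^2)    [power of a power]
= (((((v^10 · w^8) · w^10) · v^4) / w^(-2)) / v^10) · v^10    [power of a power]
= v^14w^20    [quotient of powers; product of powers]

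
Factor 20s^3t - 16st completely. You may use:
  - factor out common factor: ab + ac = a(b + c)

4st(5s^2 - 4)

20s^3t - 16st
= 4(5s^3t - 4st)    [factor out 4]
= 4st(5s^2 - 4)    [factor out st]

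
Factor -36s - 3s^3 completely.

-36s - 3s^3
= 3(-12s - s^3)    [factor out 3]
= 3s(-12 - s^2)    [factor out s]

3s(-12 - s^2)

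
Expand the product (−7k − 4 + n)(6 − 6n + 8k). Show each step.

(−7k − 4 + n)(6 − 6n + 8k)
= −42k + 42kn − 56k² − 24 + 24n − 32k + 6n − 6n² + 8kn    [distributive law]
= −74k + 50kn − 56k² − 24 + 30n − 6n²    [combine like terms]

−74k + 50kn − 56k² − 24 + 30n − 6n²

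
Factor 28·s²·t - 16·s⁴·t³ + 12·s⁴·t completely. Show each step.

28·s²·t - 16·s⁴·t³ + 12·s⁴·t
= 4(7·s²·t - 4·s⁴·t³ + 3·s⁴·t)    [factor out 4]
= 4·s²·t(7 - 4·s²·t² + 3·s²)    [factor out s²·t]

4·s²·t(7 - 4·s²·t² + 3·s²)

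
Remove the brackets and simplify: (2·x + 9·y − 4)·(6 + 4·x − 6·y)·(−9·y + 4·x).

348·x·y − 16·x^2 + 24·x^2·y + 32·x^3 − 432·x·y^2 − 702·y^2 + 486·y^3 + 216·y − 96·x

(2·x + 9·y − 4)·(6 + 4·x − 6·y)·(−9·y + 4·x)
= (12·x + 8·x^2 − 12·x·y + 54·y + 36·x·y − 54·y^2 − 24 − 16·x + 24·y)·(−9·y + 4·x)    [distributive law]
= (−4·x + 8·x^2 + 24·x·y + 78·y − 54·y^2 − 24)·(−9·y + 4·x)    [combine like terms]
= 36·x·y − 16·x^2 − 72·x^2·y + 32·x^3 − 216·x·y^2 + 96·x^2·y − 702·y^2 + 312·x·y + 486·y^3 − 216·x·y^2 + 216·y − 96·x    [distributive law]
= 348·x·y − 16·x^2 + 24·x^2·y + 32·x^3 − 432·x·y^2 − 702·y^2 + 486·y^3 + 216·y − 96·x    [combine like terms]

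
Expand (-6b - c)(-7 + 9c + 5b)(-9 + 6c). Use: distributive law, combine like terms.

-378b + 783bc - 354bc^2 + 270b^2 - 180b^2c - 63c + 123c^2 - 54c^3

(-6b - c)(-7 + 9c + 5b)(-9 + 6c)
= (42b - 54bc - 30b^2 + 7c - 9c^2 - 5bc)(-9 + 6c)    [distributive law]
= (42b - 59bc - 30b^2 + 7c - 9c^2)(-9 + 6c)    [combine like terms]
= -378b + 252bc + 531bc - 354bc^2 + 270b^2 - 180b^2c - 63c + 42c^2 + 81c^2 - 54c^3    [distributive law]
= -378b + 783bc - 354bc^2 + 270b^2 - 180b^2c - 63c + 123c^2 - 54c^3    [combine like terms]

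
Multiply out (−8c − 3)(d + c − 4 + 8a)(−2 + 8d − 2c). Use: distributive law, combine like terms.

(−8c − 3)(d + c − 4 + 8a)(−2 + 8d − 2c)
= (−8cd − 8c² + 32c − 64ac − 3d − 3c + 12 − 24a)(−2 + 8d − 2c)    [distributive law]
= (−8cd − 8c² + 29c − 64ac − 3d + 12 − 24a)(−2 + 8d − 2c)    [combine like terms]
= 16cd − 64cd² + 16c²d + 16c² − 64c²d + 16c³ − 58c + 232cd − 58c² + 128ac − 512acd + 128ac² + 6d − 24d² + 6cd − 24 + 96d − 24c + 48a − 192ad + 48ac    [distributive law]
= 254cd − 64cd² − 48c²d − 42c² + 16c³ − 82c + 176ac − 512acd + 128ac² + 102d − 24d² − 24 + 48a − 192ad    [combine like terms]

254cd − 64cd² − 48c²d − 42c² + 16c³ − 82c + 176ac − 512acd + 128ac² + 102d − 24d² − 24 + 48a − 192ad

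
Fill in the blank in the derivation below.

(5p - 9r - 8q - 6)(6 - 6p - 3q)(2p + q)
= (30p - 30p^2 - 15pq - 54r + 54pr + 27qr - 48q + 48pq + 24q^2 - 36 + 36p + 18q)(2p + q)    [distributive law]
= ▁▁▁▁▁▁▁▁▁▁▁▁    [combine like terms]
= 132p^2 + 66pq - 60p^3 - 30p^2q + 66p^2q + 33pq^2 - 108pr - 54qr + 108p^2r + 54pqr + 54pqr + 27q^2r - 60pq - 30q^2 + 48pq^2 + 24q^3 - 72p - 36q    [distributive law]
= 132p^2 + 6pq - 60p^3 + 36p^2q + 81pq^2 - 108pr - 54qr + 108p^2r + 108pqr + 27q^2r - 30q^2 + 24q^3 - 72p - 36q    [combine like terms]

Applying combine like terms to the line above:

(66p - 30p^2 + 33pq - 54r + 54pr + 27qr - 30q + 24q^2 - 36)(2p + q)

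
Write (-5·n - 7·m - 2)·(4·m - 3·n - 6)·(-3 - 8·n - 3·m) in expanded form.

(-5·n - 7·m - 2)·(4·m - 3·n - 6)·(-3 - 8·n - 3·m)
= (-20·m·n + 15·n^2 + 30·n - 28·m^2 + 21·m·n + 42·m - 8·m + 6·n + 12)·(-3 - 8·n - 3·m)    [distributive law]
= (m·n + 15·n^2 + 36·n - 28·m^2 + 34·m + 12)·(-3 - 8·n - 3·m)    [combine like terms]
= -3·m·n - 8·m·n^2 - 3·m^2·n - 45·n^2 - 120·n^3 - 45·m·n^2 - 108·n - 288·n^2 - 108·m·n + 84·m^2 + 224·m^2·n + 84·m^3 - 102·m - 272·m·n - 102·m^2 - 36 - 96·n - 36·m    [distributive law]
= -383·m·n - 53·m·n^2 + 221·m^2·n - 333·n^2 - 120·n^3 - 204·n - 18·m^2 + 84·m^3 - 138·m - 36    [combine like terms]

-383·m·n - 53·m·n^2 + 221·m^2·n - 333·n^2 - 120·n^3 - 204·n - 18·m^2 + 84·m^3 - 138·m - 36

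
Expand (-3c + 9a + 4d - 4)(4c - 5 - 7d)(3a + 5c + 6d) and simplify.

144ac^2 - 60c^3 + 113c^2d - 228ac - 5c^2 + 34cd + 12acd + 82cd^2 + 108a^2c - 135a^2 - 246ad - 189a^2d - 462ad^2 + 48d^2 - 168d^3 + 60a + 100c + 120d

(-3c + 9a + 4d - 4)(4c - 5 - 7d)(3a + 5c + 6d)
= (-12c^2 + 15c + 21cd + 36ac - 45a - 63ad + 16cd - 20d - 28d^2 - 16c + 20 + 28d)(3a + 5c + 6d)    [distributive law]
= (-12c^2 - c + 37cd + 36ac - 45a - 63ad + 8d - 28d^2 + 20)(3a + 5c + 6d)    [combine like terms]
= -36ac^2 - 60c^3 - 72c^2d - 3ac - 5c^2 - 6cd + 111acd + 185c^2d + 222cd^2 + 108a^2c + 180ac^2 + 216acd - 135a^2 - 225ac - 270ad - 189a^2d - 315acd - 378ad^2 + 24ad + 40cd + 48d^2 - 84ad^2 - 140cd^2 - 168d^3 + 60a + 100c + 120d    [distributive law]
= 144ac^2 - 60c^3 + 113c^2d - 228ac - 5c^2 + 34cd + 12acd + 82cd^2 + 108a^2c - 135a^2 - 246ad - 189a^2d - 462ad^2 + 48d^2 - 168d^3 + 60a + 100c + 120d    [combine like terms]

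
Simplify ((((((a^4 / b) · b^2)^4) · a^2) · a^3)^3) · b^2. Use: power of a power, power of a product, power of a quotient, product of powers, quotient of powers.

((((((a^4 / b) · b^2)^4) · a^2) · a^3)^3) · b^2
= ((((((a^4 / b) · b^2)^4) · a^2)^3) · ((a^3)^3)) · b^2    [power of a product]
= ((((((a^4 / b) · b^2)^4)^3) · ((a^2)^3)) · ((a^3)^3)) · b^2    [power of a product]
= (((((a^4 / b) · b^2)^12) · ((a^2)^3)) · ((a^3)^3)) · b^2    [power of a power]
= (((((a^4 / b)^12) · ((b^2)^12)) · ((a^2)^3)) · ((a^3)^3)) · b^2    [power of a product]
= ((((((a^4)^12) / (b^12)) · ((b^2)^12)) · ((a^2)^3)) · ((a^3)^3)) · b^2    [power of a quotient]
= ((((a^48 / (b^12)) · ((b^2)^12)) · ((a^2)^3)) · ((a^3)^3)) · b^2    [power of a power]
= ((((a^48 / b^12) · b^24) · ((a^2)^3)) · ((a^3)^3)) · b^2    [power of a power]
= ((((a^48 / b^12) · b^24) · a^6) · ((a^3)^3)) · b^2    [power of a power]
= ((((a^48 / b^12) · b^24) · a^6) · a^9) · b^2    [power of a power]
= a^63b^14    [quotient of powers; product of powers]

a^63b^14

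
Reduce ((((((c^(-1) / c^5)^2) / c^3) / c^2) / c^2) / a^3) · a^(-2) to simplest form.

a^(-5)·c^(-19)

((((((c^(-1) / c^5)^2) / c^3) / c^2) / c^2) / a^3) · a^(-2)
= (((((((c^(-1))^2) / ((c^5)^2)) / c^3) / c^2) / c^2) / a^3) · a^(-2)    [power of a quotient]
= (((((c^(-2) / ((c^5)^2)) / c^3) / c^2) / c^2) / a^3) · a^(-2)    [power of a power]
= (((((c^(-2) / c^10) / c^3) / c^2) / c^2) / a^3) · a^(-2)    [power of a power]
= ((((c^(-12) / c^3) / c^2) / c^2) / a^3) · a^(-2)    [quotient of powers]
= (((c^(-15) / c^2) / c^2) / a^3) · a^(-2)    [quotient of powers]
= ((c^(-17) / c^2) / a^3) · a^(-2)    [quotient of powers]
= (c^(-19) / a^3) · a^(-2)    [quotient of powers]
= a^(-5)·c^(-19)    [quotient of powers]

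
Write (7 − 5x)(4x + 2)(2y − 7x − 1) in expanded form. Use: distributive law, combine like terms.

(7 − 5x)(4x + 2)(2y − 7x − 1)
= (28x + 14 − 20x² − 10x)(2y − 7x − 1)    [distributive law]
= (18x + 14 − 20x²)(2y − 7x − 1)    [combine like terms]
= 36xy − 126x² − 18x + 28y − 98x − 14 − 40x²y + 140x³ + 20x²    [distributive law]
= 36xy − 106x² − 116x + 28y − 14 − 40x²y + 140x³    [combine like terms]

36xy − 106x² − 116x + 28y − 14 − 40x²y + 140x³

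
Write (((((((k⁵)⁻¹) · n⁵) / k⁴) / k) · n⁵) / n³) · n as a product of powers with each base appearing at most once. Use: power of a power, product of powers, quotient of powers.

(((((((k⁵)⁻¹) · n⁵) / k⁴) / k) · n⁵) / n³) · n
= (((((k⁻⁵ · n⁵) / k⁴) / k) · n⁵) / n³) · n    [power of a power]
= k⁻¹⁰n⁸    [quotient of powers; product of powers]

k⁻¹⁰n⁸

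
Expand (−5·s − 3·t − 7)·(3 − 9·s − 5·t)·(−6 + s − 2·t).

−309·s − 222·s² − 382·s·t + 45·s³ − 38·s²·t − 89·s·t² − 114·t − 142·t² − 30·t³ + 126

(−5·s − 3·t − 7)·(3 − 9·s − 5·t)·(−6 + s − 2·t)
= (−15·s + 45·s² + 25·s·t − 9·t + 27·s·t + 15·t² − 21 + 63·s + 35·t)·(−6 + s − 2·t)    [distributive law]
= (48·s + 45·s² + 52·s·t + 26·t + 15·t² − 21)·(−6 + s − 2·t)    [combine like terms]
= −288·s + 48·s² − 96·s·t − 270·s² + 45·s³ − 90·s²·t − 312·s·t + 52·s²·t − 104·s·t² − 156·t + 26·s·t − 52·t² − 90·t² + 15·s·t² − 30·t³ + 126 − 21·s + 42·t    [distributive law]
= −309·s − 222·s² − 382·s·t + 45·s³ − 38·s²·t − 89·s·t² − 114·t − 142·t² − 30·t³ + 126    [combine like terms]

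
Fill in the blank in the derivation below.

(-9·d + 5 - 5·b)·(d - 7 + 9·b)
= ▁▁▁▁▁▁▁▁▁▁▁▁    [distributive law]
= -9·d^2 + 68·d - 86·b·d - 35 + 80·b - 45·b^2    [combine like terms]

Applying distributive law to the line above:

-9·d^2 + 63·d - 81·b·d + 5·d - 35 + 45·b - 5·b·d + 35·b - 45·b^2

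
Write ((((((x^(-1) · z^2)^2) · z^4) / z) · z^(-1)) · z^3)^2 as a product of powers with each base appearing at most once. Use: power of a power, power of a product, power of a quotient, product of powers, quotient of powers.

x^(-4)z^18

((((((x^(-1) · z^2)^2) · z^4) / z) · z^(-1)) · z^3)^2
= ((((((x^(-1) · z^2)^2) · z^4) / z) · z^(-1))^2) · ((z^3)^2)    [power of a product]
= ((((((x^(-1) · z^2)^2) · z^4) / z)^2) · ((z^(-1))^2)) · ((z^3)^2)    [power of a product]
= ((((((x^(-1) · z^2)^2) · z^4)^2) / (z^2)) · ((z^(-1))^2)) · ((z^3)^2)    [power of a quotient]
= ((((((x^(-1) · z^2)^2)^2) · ((z^4)^2)) / (z^2)) · ((z^(-1))^2)) · ((z^3)^2)    [power of a product]
= (((((x^(-1) · z^2)^4) · ((z^4)^2)) / (z^2)) · ((z^(-1))^2)) · ((z^3)^2)    [power of a power]
= ((((((x^(-1))^4) · ((z^2)^4)) · ((z^4)^2)) / (z^2)) · ((z^(-1))^2)) · ((z^3)^2)    [power of a product]
= ((((x^(-4) · ((z^2)^4)) · ((z^4)^2)) / (z^2)) · ((z^(-1))^2)) · ((z^3)^2)    [power of a power]
= ((((x^(-4) · z^8) · ((z^4)^2)) / (z^2)) · ((z^(-1))^2)) · ((z^3)^2)    [power of a power]
= ((((x^(-4) · z^8) · z^8) / (z^2)) · ((z^(-1))^2)) · ((z^3)^2)    [power of a power]
= ((((x^(-4) · z^8) · z^8) / z^2) · z^(-2)) · ((z^3)^2)    [power of a power]
= ((((x^(-4) · z^8) · z^8) / z^2) · z^(-2)) · z^6    [power of a power]
= x^(-4)z^18    [quotient of powers; product of powers]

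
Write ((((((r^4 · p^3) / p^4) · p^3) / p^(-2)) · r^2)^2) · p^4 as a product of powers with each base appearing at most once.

((((((r^4 · p^3) / p^4) · p^3) / p^(-2)) · r^2)^2) · p^4
= ((((((r^4 · p^3) / p^4) · p^3) / p^(-2))^2) · ((r^2)^2)) · p^4    [power of a product]
= ((((((r^4 · p^3) / p^4) · p^3)^2) / ((p^(-2))^2)) · ((r^2)^2)) · p^4    [power of a quotient]
= ((((((r^4 · p^3) / p^4)^2) · ((p^3)^2)) / ((p^(-2))^2)) · ((r^2)^2)) · p^4    [power of a product]
= ((((((r^4 · p^3)^2) / ((p^4)^2)) · ((p^3)^2)) / ((p^(-2))^2)) · ((r^2)^2)) · p^4    [power of a quotient]
= (((((((r^4)^2) · ((p^3)^2)) / ((p^4)^2)) · ((p^3)^2)) / ((p^(-2))^2)) · ((r^2)^2)) · p^4    [power of a product]
= (((((r^8 · ((p^3)^2)) / ((p^4)^2)) · ((p^3)^2)) / ((p^(-2))^2)) · ((r^2)^2)) · p^4    [power of a power]
= (((((r^8 · p^6) / ((p^4)^2)) · ((p^3)^2)) / ((p^(-2))^2)) · ((r^2)^2)) · p^4    [power of a power]
= (((((r^8 · p^6) / p^8) · ((p^3)^2)) / ((p^(-2))^2)) · ((r^2)^2)) · p^4    [power of a power]
= (((((r^8 · p^6) / p^8) · p^6) / ((p^(-2))^2)) · ((r^2)^2)) · p^4    [power of a power]
= (((((r^8 · p^6) / p^8) · p^6) / p^(-4)) · ((r^2)^2)) · p^4    [power of a power]
= (((((r^8 · p^6) / p^8) · p^6) / p^(-4)) · r^4) · p^4    [power of a power]
= p^12·r^12    [quotient of powers; product of powers]

p^12·r^12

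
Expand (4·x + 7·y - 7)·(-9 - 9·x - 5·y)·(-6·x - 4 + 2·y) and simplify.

-18·x² - 486·x + 554·x·y + 216·x³ + 426·x²·y + 44·x·y² + 238·y + 84·y² - 70·y³ - 252

(4·x + 7·y - 7)·(-9 - 9·x - 5·y)·(-6·x - 4 + 2·y)
= (-36·x - 36·x² - 20·x·y - 63·y - 63·x·y - 35·y² + 63 + 63·x + 35·y)·(-6·x - 4 + 2·y)    [distributive law]
= (27·x - 36·x² - 83·x·y - 28·y - 35·y² + 63)·(-6·x - 4 + 2·y)    [combine like terms]
= -162·x² - 108·x + 54·x·y + 216·x³ + 144·x² - 72·x²·y + 498·x²·y + 332·x·y - 166·x·y² + 168·x·y + 112·y - 56·y² + 210·x·y² + 140·y² - 70·y³ - 378·x - 252 + 126·y    [distributive law]
= -18·x² - 486·x + 554·x·y + 216·x³ + 426·x²·y + 44·x·y² + 238·y + 84·y² - 70·y³ - 252    [combine like terms]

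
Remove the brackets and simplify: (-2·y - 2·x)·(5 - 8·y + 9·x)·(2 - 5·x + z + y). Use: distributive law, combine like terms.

-20·y + 36·x·y - 10·y·z + 22·y^2 - 82·x·y^2 + 16·y^2·z + 16·y^3 - 8·x^2·y - 2·x·y·z - 20·x + 14·x^2 - 10·x·z + 90·x^3 - 18·x^2·z

(-2·y - 2·x)·(5 - 8·y + 9·x)·(2 - 5·x + z + y)
= (-10·y + 16·y^2 - 18·x·y - 10·x + 16·x·y - 18·x^2)·(2 - 5·x + z + y)    [distributive law]
= (-10·y + 16·y^2 - 2·x·y - 10·x - 18·x^2)·(2 - 5·x + z + y)    [combine like terms]
= -20·y + 50·x·y - 10·y·z - 10·y^2 + 32·y^2 - 80·x·y^2 + 16·y^2·z + 16·y^3 - 4·x·y + 10·x^2·y - 2·x·y·z - 2·x·y^2 - 20·x + 50·x^2 - 10·x·z - 10·x·y - 36·x^2 + 90·x^3 - 18·x^2·z - 18·x^2·y    [distributive law]
= -20·y + 36·x·y - 10·y·z + 22·y^2 - 82·x·y^2 + 16·y^2·z + 16·y^3 - 8·x^2·y - 2·x·y·z - 20·x + 14·x^2 - 10·x·z + 90·x^3 - 18·x^2·z    [combine like terms]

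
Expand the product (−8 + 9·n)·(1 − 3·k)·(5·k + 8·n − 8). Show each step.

(−8 + 9·n)·(1 − 3·k)·(5·k + 8·n − 8)
= (−8 + 24·k + 9·n − 27·k·n)·(5·k + 8·n − 8)    [distributive law]
= −40·k − 64·n + 64 + 120·k² + 192·k·n − 192·k + 45·k·n + 72·n² − 72·n − 135·k²·n − 216·k·n² + 216·k·n    [distributive law]
= −232·k − 136·n + 64 + 120·k² + 453·k·n + 72·n² − 135·k²·n − 216·k·n²    [combine like terms]

−232·k − 136·n + 64 + 120·k² + 453·k·n + 72·n² − 135·k²·n − 216·k·n²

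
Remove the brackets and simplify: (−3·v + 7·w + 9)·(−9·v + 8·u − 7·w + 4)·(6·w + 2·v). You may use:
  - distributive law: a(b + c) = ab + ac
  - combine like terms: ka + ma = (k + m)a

78·v^2·w + 54·v^3 − 32·u·v·w − 48·u·v^2 − 350·v·w^2 − 628·v·w − 186·v^2 + 336·u·w^2 − 294·w^3 − 210·w^2 + 432·u·w + 144·u·v + 216·w + 72·v

(−3·v + 7·w + 9)·(−9·v + 8·u − 7·w + 4)·(6·w + 2·v)
= (27·v^2 − 24·u·v + 21·v·w − 12·v − 63·v·w + 56·u·w − 49·w^2 + 28·w − 81·v + 72·u − 63·w + 36)·(6·w + 2·v)    [distributive law]
= (27·v^2 − 24·u·v − 42·v·w − 93·v + 56·u·w − 49·w^2 − 35·w + 72·u + 36)·(6·w + 2·v)    [combine like terms]
= 162·v^2·w + 54·v^3 − 144·u·v·w − 48·u·v^2 − 252·v·w^2 − 84·v^2·w − 558·v·w − 186·v^2 + 336·u·w^2 + 112·u·v·w − 294·w^3 − 98·v·w^2 − 210·w^2 − 70·v·w + 432·u·w + 144·u·v + 216·w + 72·v    [distributive law]
= 78·v^2·w + 54·v^3 − 32·u·v·w − 48·u·v^2 − 350·v·w^2 − 628·v·w − 186·v^2 + 336·u·w^2 − 294·w^3 − 210·w^2 + 432·u·w + 144·u·v + 216·w + 72·v    [combine like terms]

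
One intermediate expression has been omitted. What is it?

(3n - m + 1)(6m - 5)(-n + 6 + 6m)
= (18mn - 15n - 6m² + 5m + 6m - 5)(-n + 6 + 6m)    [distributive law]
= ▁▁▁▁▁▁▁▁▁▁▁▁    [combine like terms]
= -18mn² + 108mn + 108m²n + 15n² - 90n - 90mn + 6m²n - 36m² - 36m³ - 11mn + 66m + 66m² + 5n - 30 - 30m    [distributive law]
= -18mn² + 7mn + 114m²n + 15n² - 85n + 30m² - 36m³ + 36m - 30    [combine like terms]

By combine like terms:

(18mn - 15n - 6m² + 11m - 5)(-n + 6 + 6m)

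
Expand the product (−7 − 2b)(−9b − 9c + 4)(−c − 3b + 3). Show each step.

(−7 − 2b)(−9b − 9c + 4)(−c − 3b + 3)
= (63b + 63c − 28 + 18b² + 18bc − 8b)(−c − 3b + 3)    [distributive law]
= (55b + 63c − 28 + 18b² + 18bc)(−c − 3b + 3)    [combine like terms]
= −55bc − 165b² + 165b − 63c² − 189bc + 189c + 28c + 84b − 84 − 18b²c − 54b³ + 54b² − 18bc² − 54b²c + 54bc    [distributive law]
= −190bc − 111b² + 249b − 63c² + 217c − 84 − 72b²c − 54b³ − 18bc²    [combine like terms]

−190bc − 111b² + 249b − 63c² + 217c − 84 − 72b²c − 54b³ − 18bc²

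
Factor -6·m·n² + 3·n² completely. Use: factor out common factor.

3·n²(-2·m + 1)

-6·m·n² + 3·n²
= 3(-2·m·n² + n²)    [factor out 3]
= 3·n²(-2·m + 1)    [factor out n²]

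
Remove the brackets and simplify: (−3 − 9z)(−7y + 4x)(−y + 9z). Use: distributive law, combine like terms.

−21y² + 189yz + 12xy − 108xz − 63y²z + 567yz² + 36xyz − 324xz²

(−3 − 9z)(−7y + 4x)(−y + 9z)
= (21y − 12x + 63yz − 36xz)(−y + 9z)    [distributive law]
= −21y² + 189yz + 12xy − 108xz − 63y²z + 567yz² + 36xyz − 324xz²    [distributive law]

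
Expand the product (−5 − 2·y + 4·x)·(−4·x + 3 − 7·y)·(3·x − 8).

(−5 − 2·y + 4·x)·(−4·x + 3 − 7·y)·(3·x − 8)
= (20·x − 15 + 35·y + 8·x·y − 6·y + 14·y^2 − 16·x^2 + 12·x − 28·x·y)·(3·x − 8)    [distributive law]
= (32·x − 15 + 29·y − 20·x·y + 14·y^2 − 16·x^2)·(3·x − 8)    [combine like terms]
= 96·x^2 − 256·x − 45·x + 120 + 87·x·y − 232·y − 60·x^2·y + 160·x·y + 42·x·y^2 − 112·y^2 − 48·x^3 + 128·x^2    [distributive law]
= 224·x^2 − 301·x + 120 + 247·x·y − 232·y − 60·x^2·y + 42·x·y^2 − 112·y^2 − 48·x^3    [combine like terms]

224·x^2 − 301·x + 120 + 247·x·y − 232·y − 60·x^2·y + 42·x·y^2 − 112·y^2 − 48·x^3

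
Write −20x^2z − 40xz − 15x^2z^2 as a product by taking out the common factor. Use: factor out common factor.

−20x^2z − 40xz − 15x^2z^2
= 5(−4x^2z − 8xz − 3x^2z^2)    [factor out 5]
= 5xz(−4x − 8 − 3xz)    [factor out xz]

5xz(−4x − 8 − 3xz)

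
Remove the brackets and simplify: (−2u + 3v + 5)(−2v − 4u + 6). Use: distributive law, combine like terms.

−8uv + 8u² − 32u − 6v² + 8v + 30

(−2u + 3v + 5)(−2v − 4u + 6)
= 4uv + 8u² − 12u − 6v² − 12uv + 18v − 10v − 20u + 30    [distributive law]
= −8uv + 8u² − 32u − 6v² + 8v + 30    [combine like terms]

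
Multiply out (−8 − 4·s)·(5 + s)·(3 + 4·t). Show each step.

−120 − 160·t − 84·s − 112·s·t − 12·s² − 16·s²·t

(−8 − 4·s)·(5 + s)·(3 + 4·t)
= (−40 − 8·s − 20·s − 4·s²)·(3 + 4·t)    [distributive law]
= (−40 − 28·s − 4·s²)·(3 + 4·t)    [combine like terms]
= −120 − 160·t − 84·s − 112·s·t − 12·s² − 16·s²·t    [distributive law]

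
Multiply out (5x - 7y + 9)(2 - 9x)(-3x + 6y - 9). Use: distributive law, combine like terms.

618x^2 - 951xy + 585x + 135x^3 - 459x^2y - 84y^2 + 234y + 378xy^2 - 162

(5x - 7y + 9)(2 - 9x)(-3x + 6y - 9)
= (10x - 45x^2 - 14y + 63xy + 18 - 81x)(-3x + 6y - 9)    [distributive law]
= (-71x - 45x^2 - 14y + 63xy + 18)(-3x + 6y - 9)    [combine like terms]
= 213x^2 - 426xy + 639x + 135x^3 - 270x^2y + 405x^2 + 42xy - 84y^2 + 126y - 189x^2y + 378xy^2 - 567xy - 54x + 108y - 162    [distributive law]
= 618x^2 - 951xy + 585x + 135x^3 - 459x^2y - 84y^2 + 234y + 378xy^2 - 162    [combine like terms]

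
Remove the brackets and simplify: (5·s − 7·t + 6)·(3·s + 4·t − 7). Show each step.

15·s^2 − s·t − 17·s − 28·t^2 + 73·t − 42

(5·s − 7·t + 6)·(3·s + 4·t − 7)
= 15·s^2 + 20·s·t − 35·s − 21·s·t − 28·t^2 + 49·t + 18·s + 24·t − 42    [distributive law]
= 15·s^2 − s·t − 17·s − 28·t^2 + 73·t − 42    [combine like terms]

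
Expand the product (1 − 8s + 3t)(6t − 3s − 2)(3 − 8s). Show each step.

55s − 32s² − 6 − 171st + 456s²t − 192s³ + 54t² − 144st²

(1 − 8s + 3t)(6t − 3s − 2)(3 − 8s)
= (6t − 3s − 2 − 48st + 24s² + 16s + 18t² − 9st − 6t)(3 − 8s)    [distributive law]
= (13s − 2 − 57st + 24s² + 18t²)(3 − 8s)    [combine like terms]
= 39s − 104s² − 6 + 16s − 171st + 456s²t + 72s² − 192s³ + 54t² − 144st²    [distributive law]
= 55s − 32s² − 6 − 171st + 456s²t − 192s³ + 54t² − 144st²    [combine like terms]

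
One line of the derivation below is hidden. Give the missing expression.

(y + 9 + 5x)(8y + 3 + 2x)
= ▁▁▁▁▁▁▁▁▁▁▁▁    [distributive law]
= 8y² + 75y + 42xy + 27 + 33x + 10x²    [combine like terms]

After distributive law, the bracketed line is:

8y² + 3y + 2xy + 72y + 27 + 18x + 40xy + 15x + 10x²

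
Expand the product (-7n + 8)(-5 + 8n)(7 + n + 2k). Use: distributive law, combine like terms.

(-7n + 8)(-5 + 8n)(7 + n + 2k)
= (35n - 56n² - 40 + 64n)(7 + n + 2k)    [distributive law]
= (99n - 56n² - 40)(7 + n + 2k)    [combine like terms]
= 693n + 99n² + 198kn - 392n² - 56n³ - 112kn² - 280 - 40n - 80k    [distributive law]
= 653n - 293n² + 198kn - 56n³ - 112kn² - 280 - 80k    [combine like terms]

653n - 293n² + 198kn - 56n³ - 112kn² - 280 - 80k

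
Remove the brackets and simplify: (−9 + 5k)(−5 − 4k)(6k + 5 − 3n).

325k + 225 − 135n − 34k^2 − 33kn − 120k^3 + 60k^2n

(−9 + 5k)(−5 − 4k)(6k + 5 − 3n)
= (45 + 36k − 25k − 20k^2)(6k + 5 − 3n)    [distributive law]
= (45 + 11k − 20k^2)(6k + 5 − 3n)    [combine like terms]
= 270k + 225 − 135n + 66k^2 + 55k − 33kn − 120k^3 − 100k^2 + 60k^2n    [distributive law]
= 325k + 225 − 135n − 34k^2 − 33kn − 120k^3 + 60k^2n    [combine like terms]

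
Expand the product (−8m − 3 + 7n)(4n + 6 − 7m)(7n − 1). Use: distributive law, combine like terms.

(−8m − 3 + 7n)(4n + 6 − 7m)(7n − 1)
= (−32mn − 48m + 56m² − 12n − 18 + 21m + 28n² + 42n − 49mn)(7n − 1)    [distributive law]
= (−81mn − 27m + 56m² + 30n − 18 + 28n²)(7n − 1)    [combine like terms]
= −567mn² + 81mn − 189mn + 27m + 392m²n − 56m² + 210n² − 30n − 126n + 18 + 196n³ − 28n²    [distributive law]
= −567mn² − 108mn + 27m + 392m²n − 56m² + 182n² − 156n + 18 + 196n³    [combine like terms]

−567mn² − 108mn + 27m + 392m²n − 56m² + 182n² − 156n + 18 + 196n³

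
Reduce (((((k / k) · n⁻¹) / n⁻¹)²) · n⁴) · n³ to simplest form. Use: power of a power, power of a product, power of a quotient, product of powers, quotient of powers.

(((((k / k) · n⁻¹) / n⁻¹)²) · n⁴) · n³
= (((((k / k) · n⁻¹)²) / ((n⁻¹)²)) · n⁴) · n³    [power of a quotient]
= (((((k / k)²) · ((n⁻¹)²)) / ((n⁻¹)²)) · n⁴) · n³    [power of a product]
= (((((k²) / (k²)) · ((n⁻¹)²)) / ((n⁻¹)²)) · n⁴) · n³    [power of a quotient]
= (((k⁰ · ((n⁻¹)²)) / ((n⁻¹)²)) · n⁴) · n³    [quotient of powers]
= (((k⁰ · n⁻²) / ((n⁻¹)²)) · n⁴) · n³    [power of a power]
= (((k⁰ · n⁻²) / n⁻²) · n⁴) · n³    [power of a power]
= n⁷    [quotient of powers; product of powers]

n⁷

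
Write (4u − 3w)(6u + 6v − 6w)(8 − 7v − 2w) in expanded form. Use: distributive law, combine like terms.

(4u − 3w)(6u + 6v − 6w)(8 − 7v − 2w)
= (24u^2 + 24uv − 24uw − 18uw − 18vw + 18w^2)(8 − 7v − 2w)    [distributive law]
= (24u^2 + 24uv − 42uw − 18vw + 18w^2)(8 − 7v − 2w)    [combine like terms]
= 192u^2 − 168u^2v − 48u^2w + 192uv − 168uv^2 − 48uvw − 336uw + 294uvw + 84uw^2 − 144vw + 126v^2w + 36vw^2 + 144w^2 − 126vw^2 − 36w^3    [distributive law]
= 192u^2 − 168u^2v − 48u^2w + 192uv − 168uv^2 + 246uvw − 336uw + 84uw^2 − 144vw + 126v^2w − 90vw^2 + 144w^2 − 36w^3    [combine like terms]

192u^2 − 168u^2v − 48u^2w + 192uv − 168uv^2 + 246uvw − 336uw + 84uw^2 − 144vw + 126v^2w − 90vw^2 + 144w^2 − 36w^3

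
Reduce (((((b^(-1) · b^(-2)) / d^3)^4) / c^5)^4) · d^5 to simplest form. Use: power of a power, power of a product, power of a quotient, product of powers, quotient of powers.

b^(-48)c^(-20)d^(-43)

(((((b^(-1) · b^(-2)) / d^3)^4) / c^5)^4) · d^5
= (((((b^(-1) · b^(-2)) / d^3)^4)^4) / ((c^5)^4)) · d^5    [power of a quotient]
= ((((b^(-1) · b^(-2)) / d^3)^16) / ((c^5)^4)) · d^5    [power of a power]
= ((((b^(-1) · b^(-2))^16) / ((d^3)^16)) / ((c^5)^4)) · d^5    [power of a quotient]
= (((((b^(-1))^16) · ((b^(-2))^16)) / ((d^3)^16)) / ((c^5)^4)) · d^5    [power of a product]
= (((b^(-16) · ((b^(-2))^16)) / ((d^3)^16)) / ((c^5)^4)) · d^5    [power of a power]
= (((b^(-16) · b^(-32)) / ((d^3)^16)) / ((c^5)^4)) · d^5    [power of a power]
= ((b^(-48) / ((d^3)^16)) / ((c^5)^4)) · d^5    [product of powers]
= ((b^(-48) / d^48) / ((c^5)^4)) · d^5    [power of a power]
= ((b^(-48) / d^48) / c^20) · d^5    [power of a power]
= b^(-48)c^(-20)d^(-43)    [quotient of powers]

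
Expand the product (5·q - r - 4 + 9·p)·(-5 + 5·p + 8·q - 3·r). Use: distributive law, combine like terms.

(5·q - r - 4 + 9·p)·(-5 + 5·p + 8·q - 3·r)
= -25·q + 25·p·q + 40·q^2 - 15·q·r + 5·r - 5·p·r - 8·q·r + 3·r^2 + 20 - 20·p - 32·q + 12·r - 45·p + 45·p^2 + 72·p·q - 27·p·r    [distributive law]
= -57·q + 97·p·q + 40·q^2 - 23·q·r + 17·r - 32·p·r + 3·r^2 + 20 - 65·p + 45·p^2    [combine like terms]

-57·q + 97·p·q + 40·q^2 - 23·q·r + 17·r - 32·p·r + 3·r^2 + 20 - 65·p + 45·p^2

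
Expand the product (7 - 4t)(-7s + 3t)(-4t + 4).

(7 - 4t)(-7s + 3t)(-4t + 4)
= (-49s + 21t + 28st - 12t²)(-4t + 4)    [distributive law]
= 196st - 196s - 84t² + 84t - 112st² + 112st + 48t³ - 48t²    [distributive law]
= 308st - 196s - 132t² + 84t - 112st² + 48t³    [combine like terms]

308st - 196s - 132t² + 84t - 112st² + 48t³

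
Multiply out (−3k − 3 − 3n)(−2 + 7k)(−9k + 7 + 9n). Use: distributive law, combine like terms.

−12k² − 159k − 336kn + 189k³ + 42 + 96n + 54n² − 189kn²

(−3k − 3 − 3n)(−2 + 7k)(−9k + 7 + 9n)
= (6k − 21k² + 6 − 21k + 6n − 21kn)(−9k + 7 + 9n)    [distributive law]
= (−15k − 21k² + 6 + 6n − 21kn)(−9k + 7 + 9n)    [combine like terms]
= 135k² − 105k − 135kn + 189k³ − 147k² − 189k²n − 54k + 42 + 54n − 54kn + 42n + 54n² + 189k²n − 147kn − 189kn²    [distributive law]
= −12k² − 159k − 336kn + 189k³ + 42 + 96n + 54n² − 189kn²    [combine like terms]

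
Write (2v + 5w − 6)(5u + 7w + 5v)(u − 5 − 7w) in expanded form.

(2v + 5w − 6)(5u + 7w + 5v)(u − 5 − 7w)
= (10uv + 14vw + 10v^2 + 25uw + 35w^2 + 25vw − 30u − 42w − 30v)(u − 5 − 7w)    [distributive law]
= (10uv + 39vw + 10v^2 + 25uw + 35w^2 − 30u − 42w − 30v)(u − 5 − 7w)    [combine like terms]
= 10u^2v − 50uv − 70uvw + 39uvw − 195vw − 273vw^2 + 10uv^2 − 50v^2 − 70v^2w + 25u^2w − 125uw − 175uw^2 + 35uw^2 − 175w^2 − 245w^3 − 30u^2 + 150u + 210uw − 42uw + 210w + 294w^2 − 30uv + 150v + 210vw    [distributive law]
= 10u^2v − 80uv − 31uvw + 15vw − 273vw^2 + 10uv^2 − 50v^2 − 70v^2w + 25u^2w + 43uw − 140uw^2 + 119w^2 − 245w^3 − 30u^2 + 150u + 210w + 150v    [combine like terms]

10u^2v − 80uv − 31uvw + 15vw − 273vw^2 + 10uv^2 − 50v^2 − 70v^2w + 25u^2w + 43uw − 140uw^2 + 119w^2 − 245w^3 − 30u^2 + 150u + 210w + 150v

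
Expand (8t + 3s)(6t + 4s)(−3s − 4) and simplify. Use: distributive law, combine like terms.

(8t + 3s)(6t + 4s)(−3s − 4)
= (48t^2 + 32st + 18st + 12s^2)(−3s − 4)    [distributive law]
= (48t^2 + 50st + 12s^2)(−3s − 4)    [combine like terms]
= −144st^2 − 192t^2 − 150s^2t − 200st − 36s^3 − 48s^2    [distributive law]

−144st^2 − 192t^2 − 150s^2t − 200st − 36s^3 − 48s^2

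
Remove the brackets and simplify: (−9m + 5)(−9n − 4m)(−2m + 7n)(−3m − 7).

(−9m + 5)(−9n − 4m)(−2m + 7n)(−3m − 7)
= (81mn + 36m^2 − 45n − 20m)(−2m + 7n)(−3m − 7)    [distributive law]
= (−162m^2n + 567mn^2 − 72m^3 + 252m^2n + 90mn − 315n^2 + 40m^2 − 140mn)(−3m − 7)    [distributive law]
= (90m^2n + 567mn^2 − 72m^3 − 50mn − 315n^2 + 40m^2)(−3m − 7)    [combine like terms]
= −270m^3n − 630m^2n − 1701m^2n^2 − 3969mn^2 + 216m^4 + 504m^3 + 150m^2n + 350mn + 945mn^2 + 2205n^2 − 120m^3 − 280m^2    [distributive law]
= −270m^3n − 480m^2n − 1701m^2n^2 − 3024mn^2 + 216m^4 + 384m^3 + 350mn + 2205n^2 − 280m^2    [combine like terms]

−270m^3n − 480m^2n − 1701m^2n^2 − 3024mn^2 + 216m^4 + 384m^3 + 350mn + 2205n^2 − 280m^2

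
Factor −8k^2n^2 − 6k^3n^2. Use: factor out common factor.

−8k^2n^2 − 6k^3n^2
= 2(−4k^2n^2 − 3k^3n^2)    [factor out 2]
= 2k^2n^2(−4 − 3k)    [factor out k^2n^2]

2k^2n^2(−4 − 3k)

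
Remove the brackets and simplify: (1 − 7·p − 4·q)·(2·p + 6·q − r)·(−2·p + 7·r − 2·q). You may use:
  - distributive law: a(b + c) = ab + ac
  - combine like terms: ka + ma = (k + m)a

−4·p² + 16·p·r − 16·p·q + 44·q·r − 12·q² − 7·r² + 28·p³ − 112·p²·r + 128·p²·q − 372·p·q·r + 148·p·q² + 49·p·r² − 176·q²·r + 48·q³ + 28·q·r²

(1 − 7·p − 4·q)·(2·p + 6·q − r)·(−2·p + 7·r − 2·q)
= (2·p + 6·q − r − 14·p² − 42·p·q + 7·p·r − 8·p·q − 24·q² + 4·q·r)·(−2·p + 7·r − 2·q)    [distributive law]
= (2·p + 6·q − r − 14·p² − 50·p·q + 7·p·r − 24·q² + 4·q·r)·(−2·p + 7·r − 2·q)    [combine like terms]
= −4·p² + 14·p·r − 4·p·q − 12·p·q + 42·q·r − 12·q² + 2·p·r − 7·r² + 2·q·r + 28·p³ − 98·p²·r + 28·p²·q + 100·p²·q − 350·p·q·r + 100·p·q² − 14·p²·r + 49·p·r² − 14·p·q·r + 48·p·q² − 168·q²·r + 48·q³ − 8·p·q·r + 28·q·r² − 8·q²·r    [distributive law]
= −4·p² + 16·p·r − 16·p·q + 44·q·r − 12·q² − 7·r² + 28·p³ − 112·p²·r + 128·p²·q − 372·p·q·r + 148·p·q² + 49·p·r² − 176·q²·r + 48·q³ + 28·q·r²    [combine like terms]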